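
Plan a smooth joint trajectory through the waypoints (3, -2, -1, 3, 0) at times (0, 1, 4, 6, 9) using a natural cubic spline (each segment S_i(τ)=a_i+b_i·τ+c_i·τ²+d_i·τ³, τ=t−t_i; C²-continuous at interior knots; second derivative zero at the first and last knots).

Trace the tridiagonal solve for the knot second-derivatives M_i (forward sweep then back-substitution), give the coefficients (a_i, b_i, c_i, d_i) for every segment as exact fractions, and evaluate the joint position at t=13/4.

  seg 0: a=3 b=-639/113 c=0 d=74/113
  seg 1: a=-2 b=-417/113 c=222/113 d=-634/3051
  seg 2: a=-1 b=281/113 c=32/339 d=-229/1356
  seg 3: a=3 b=284/339 c=-623/678 d=623/6102
S(13/4) = -9851/3616

Δ: Δ0=-5, Δ1=1/3, Δ2=2, Δ3=-1
row 1: diag=8, rhs=32; c'=3/8, d'=4
row 2: denom=10−3·3/8=71/8; d'=(10−3·4)/(71/8)=-16/71
row 3: denom=10−2·16/71=678/71; d'=(-18−2·-16/71)/(678/71)=-623/339
back: M3=-623/339
back: M2=-16/71−16/71·-623/339=64/339
back: M1=4−3/8·64/339=444/113
M: M0=0, M1=444/113, M2=64/339, M3=-623/339, M4=0
seg 0: a=3, c=M0/2=0, d=(M1−M0)/(6·1)=74/113, b=Δ0−h0·(2M0+M1)/6=-639/113
seg 1: a=-2, c=M1/2=222/113, d=(M2−M1)/(6·3)=-634/3051, b=Δ1−h1·(2M1+M2)/6=-417/113
seg 2: a=-1, c=M2/2=32/339, d=(M3−M2)/(6·2)=-229/1356, b=Δ2−h2·(2M2+M3)/6=281/113
seg 3: a=3, c=M3/2=-623/678, d=(M4−M3)/(6·3)=623/6102, b=Δ3−h3·(2M3+M4)/6=284/339
t_q=13/4 → seg 1, τ=9/4; S=-2+-417/113·τ+222/113·τ²+-634/3051·τ³=-9851/3616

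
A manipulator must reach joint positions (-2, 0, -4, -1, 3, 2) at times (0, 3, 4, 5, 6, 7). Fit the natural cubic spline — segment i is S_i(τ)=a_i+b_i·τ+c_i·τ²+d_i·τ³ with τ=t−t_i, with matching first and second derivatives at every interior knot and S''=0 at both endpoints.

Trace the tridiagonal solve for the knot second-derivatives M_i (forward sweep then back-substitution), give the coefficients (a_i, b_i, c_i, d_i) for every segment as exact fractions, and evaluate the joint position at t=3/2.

  seg 0: a=-2 b=4082/1299 c=0 d=-1072/3897
  seg 1: a=0 b=-5566/1299 c=-1072/433 d=3586/1299
  seg 2: a=-4 b=-1240/1299 c=2514/433 d=-2405/1299
  seg 3: a=-1 b=6629/1299 c=109/433 d=-1760/1299
  seg 4: a=3 b=2003/1299 c=-1651/433 d=1651/1299
S(3/2) = 773/433

Δ: Δ0=2/3, Δ1=-4, Δ2=3, Δ3=4, Δ4=-1
row 1: diag=8, rhs=-28; c'=1/8, d'=-7/2
row 2: denom=4−1·1/8=31/8; d'=(42−1·-7/2)/(31/8)=364/31
row 3: denom=4−1·8/31=116/31; d'=(6−1·364/31)/(116/31)=-89/58
row 4: denom=4−1·31/116=433/116; d'=(-30−1·-89/58)/(433/116)=-3302/433
back: M4=-3302/433
back: M3=-89/58−31/116·-3302/433=218/433
back: M2=364/31−8/31·218/433=5028/433
back: M1=-7/2−1/8·5028/433=-2144/433
M: M0=0, M1=-2144/433, M2=5028/433, M3=218/433, M4=-3302/433, M5=0
seg 0: a=-2, c=M0/2=0, d=(M1−M0)/(6·3)=-1072/3897, b=Δ0−h0·(2M0+M1)/6=4082/1299
seg 1: a=0, c=M1/2=-1072/433, d=(M2−M1)/(6·1)=3586/1299, b=Δ1−h1·(2M1+M2)/6=-5566/1299
seg 2: a=-4, c=M2/2=2514/433, d=(M3−M2)/(6·1)=-2405/1299, b=Δ2−h2·(2M2+M3)/6=-1240/1299
seg 3: a=-1, c=M3/2=109/433, d=(M4−M3)/(6·1)=-1760/1299, b=Δ3−h3·(2M3+M4)/6=6629/1299
seg 4: a=3, c=M4/2=-1651/433, d=(M5−M4)/(6·1)=1651/1299, b=Δ4−h4·(2M4+M5)/6=2003/1299
t_q=3/2 → seg 0, τ=3/2; S=-2+4082/1299·τ+0·τ²+-1072/3897·τ³=773/433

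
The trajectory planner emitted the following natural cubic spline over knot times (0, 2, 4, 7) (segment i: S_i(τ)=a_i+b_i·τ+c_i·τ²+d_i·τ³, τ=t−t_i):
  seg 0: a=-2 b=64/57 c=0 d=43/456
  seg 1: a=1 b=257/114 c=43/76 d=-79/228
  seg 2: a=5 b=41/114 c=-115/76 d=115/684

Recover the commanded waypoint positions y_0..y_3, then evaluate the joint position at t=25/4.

y_0=-2 y_1=1 y_2=5 y_3=-3
S(25/4) = 311/4864

y_0 = S_0(0) = a_0 = -2
y_1 = S_1(0) = a_1 = 1
y_2 = S_2(0) = a_2 = 5
y_3 = S_2(3) = -3
t_q=25/4 is in segment 2 (τ=9/4); S_2(τ)=311/4864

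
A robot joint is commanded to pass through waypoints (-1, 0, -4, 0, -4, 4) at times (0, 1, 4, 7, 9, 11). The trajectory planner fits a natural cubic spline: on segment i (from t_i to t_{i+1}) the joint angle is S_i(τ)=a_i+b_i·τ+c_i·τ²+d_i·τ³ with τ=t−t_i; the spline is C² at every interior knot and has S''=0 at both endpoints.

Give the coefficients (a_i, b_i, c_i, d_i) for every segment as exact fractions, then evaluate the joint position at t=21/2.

Δ: Δ0=1, Δ1=-4/3, Δ2=4/3, Δ3=-2, Δ4=4
row 1: diag=8, rhs=-14; c'=3/8, d'=-7/4
row 2: denom=12−3·3/8=87/8; d'=(16−3·-7/4)/(87/8)=170/87
row 3: denom=10−3·8/29=266/29; d'=(-20−3·170/87)/(266/29)=-375/133
row 4: denom=8−2·29/133=1006/133; d'=(36−2·-375/133)/(1006/133)=2769/503
back: M4=2769/503
back: M3=-375/133−29/133·2769/503=-2022/503
back: M2=170/87−8/29·-2022/503=4622/1509
back: M1=-7/4−3/8·4622/1509=-1458/503
M: M0=0, M1=-1458/503, M2=4622/1509, M3=-2022/503, M4=2769/503, M5=0
seg 0: a=-1, c=M0/2=0, d=(M1−M0)/(6·1)=-243/503, b=Δ0−h0·(2M0+M1)/6=746/503
seg 1: a=0, c=M1/2=-729/503, d=(M2−M1)/(6·3)=4498/13581, b=Δ1−h1·(2M1+M2)/6=17/503
seg 2: a=-4, c=M2/2=2311/1509, d=(M3−M2)/(6·3)=-5344/13581, b=Δ2−h2·(2M2+M3)/6=141/503
seg 3: a=0, c=M3/2=-1011/503, d=(M4−M3)/(6·2)=1597/2012, b=Δ3−h3·(2M3+M4)/6=-581/503
seg 4: a=-4, c=M4/2=2769/1006, d=(M5−M4)/(6·2)=-923/2012, b=Δ4−h4·(2M4+M5)/6=166/503
t_q=21/2 → seg 4, τ=3/2; S=-4+166/503·τ+2769/1006·τ²+-923/2012·τ³=18347/16096

  seg 0: a=-1 b=746/503 c=0 d=-243/503
  seg 1: a=0 b=17/503 c=-729/503 d=4498/13581
  seg 2: a=-4 b=141/503 c=2311/1509 d=-5344/13581
  seg 3: a=0 b=-581/503 c=-1011/503 d=1597/2012
  seg 4: a=-4 b=166/503 c=2769/1006 d=-923/2012
S(21/2) = 18347/16096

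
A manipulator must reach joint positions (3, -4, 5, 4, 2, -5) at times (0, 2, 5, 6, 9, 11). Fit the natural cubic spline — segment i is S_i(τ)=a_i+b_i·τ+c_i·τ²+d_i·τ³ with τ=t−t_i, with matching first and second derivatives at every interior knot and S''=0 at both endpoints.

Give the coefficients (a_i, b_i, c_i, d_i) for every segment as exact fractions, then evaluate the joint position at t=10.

  seg 0: a=3 b=-52645/9882 c=0 d=9029/19764
  seg 1: a=-4 b=1529/9882 c=9029/3294 d=-26572/44469
  seg 2: a=5 b=4619/9882 c=-26057/9882 d=214/183
  seg 3: a=4 b=-12827/9882 c=8611/9882 d=-9797/44469
  seg 4: a=2 b=-19943/9882 c=-3661/3294 d=3661/19764
S(10) = -6221/6588

Δ: Δ0=-7/2, Δ1=3, Δ2=-1, Δ3=-2/3, Δ4=-7/2
row 1: diag=10, rhs=39; c'=3/10, d'=39/10
row 2: denom=8−3·3/10=71/10; d'=(-24−3·39/10)/(71/10)=-357/71
row 3: denom=8−1·10/71=558/71; d'=(2−1·-357/71)/(558/71)=499/558
row 4: denom=10−3·71/186=549/62; d'=(-17−3·499/558)/(549/62)=-3661/1647
back: M4=-3661/1647
back: M3=499/558−71/186·-3661/1647=8611/4941
back: M2=-357/71−10/71·8611/4941=-26057/4941
back: M1=39/10−3/10·-26057/4941=9029/1647
M: M0=0, M1=9029/1647, M2=-26057/4941, M3=8611/4941, M4=-3661/1647, M5=0
seg 0: a=3, c=M0/2=0, d=(M1−M0)/(6·2)=9029/19764, b=Δ0−h0·(2M0+M1)/6=-52645/9882
seg 1: a=-4, c=M1/2=9029/3294, d=(M2−M1)/(6·3)=-26572/44469, b=Δ1−h1·(2M1+M2)/6=1529/9882
seg 2: a=5, c=M2/2=-26057/9882, d=(M3−M2)/(6·1)=214/183, b=Δ2−h2·(2M2+M3)/6=4619/9882
seg 3: a=4, c=M3/2=8611/9882, d=(M4−M3)/(6·3)=-9797/44469, b=Δ3−h3·(2M3+M4)/6=-12827/9882
seg 4: a=2, c=M4/2=-3661/3294, d=(M5−M4)/(6·2)=3661/19764, b=Δ4−h4·(2M4+M5)/6=-19943/9882
t_q=10 → seg 4, τ=1; S=2+-19943/9882·τ+-3661/3294·τ²+3661/19764·τ³=-6221/6588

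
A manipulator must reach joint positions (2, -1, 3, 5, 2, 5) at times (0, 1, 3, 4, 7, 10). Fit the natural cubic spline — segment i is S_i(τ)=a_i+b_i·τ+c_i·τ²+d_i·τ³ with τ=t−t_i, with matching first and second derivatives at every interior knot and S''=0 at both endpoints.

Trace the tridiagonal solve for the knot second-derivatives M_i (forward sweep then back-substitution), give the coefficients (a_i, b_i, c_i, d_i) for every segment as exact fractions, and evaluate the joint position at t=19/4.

Δ: Δ0=-3, Δ1=2, Δ2=2, Δ3=-1, Δ4=1
row 1: diag=6, rhs=30; c'=1/3, d'=5
row 2: denom=6−2·1/3=16/3; d'=(0−2·5)/(16/3)=-15/8
row 3: denom=8−1·3/16=125/16; d'=(-18−1·-15/8)/(125/16)=-258/125
row 4: denom=12−3·48/125=1356/125; d'=(12−3·-258/125)/(1356/125)=379/226
back: M4=379/226
back: M3=-258/125−48/125·379/226=-306/113
back: M2=-15/8−3/16·-306/113=-309/226
back: M1=5−1/3·-309/226=1233/226
M: M0=0, M1=1233/226, M2=-309/226, M3=-306/113, M4=379/226, M5=0
seg 0: a=2, c=M0/2=0, d=(M1−M0)/(6·1)=411/452, b=Δ0−h0·(2M0+M1)/6=-1767/452
seg 1: a=-1, c=M1/2=1233/452, d=(M2−M1)/(6·2)=-257/452, b=Δ1−h1·(2M1+M2)/6=-267/226
seg 2: a=3, c=M2/2=-309/452, d=(M3−M2)/(6·1)=-101/452, b=Δ2−h2·(2M2+M3)/6=657/226
seg 3: a=5, c=M3/2=-153/113, d=(M4−M3)/(6·3)=991/4068, b=Δ3−h3·(2M3+M4)/6=393/452
seg 4: a=2, c=M4/2=379/452, d=(M5−M4)/(6·3)=-379/4068, b=Δ4−h4·(2M4+M5)/6=-153/226
t_q=19/4 → seg 3, τ=3/4; S=5+393/452·τ+-153/113·τ²+991/4068·τ³=144445/28928

  seg 0: a=2 b=-1767/452 c=0 d=411/452
  seg 1: a=-1 b=-267/226 c=1233/452 d=-257/452
  seg 2: a=3 b=657/226 c=-309/452 d=-101/452
  seg 3: a=5 b=393/452 c=-153/113 d=991/4068
  seg 4: a=2 b=-153/226 c=379/452 d=-379/4068
S(19/4) = 144445/28928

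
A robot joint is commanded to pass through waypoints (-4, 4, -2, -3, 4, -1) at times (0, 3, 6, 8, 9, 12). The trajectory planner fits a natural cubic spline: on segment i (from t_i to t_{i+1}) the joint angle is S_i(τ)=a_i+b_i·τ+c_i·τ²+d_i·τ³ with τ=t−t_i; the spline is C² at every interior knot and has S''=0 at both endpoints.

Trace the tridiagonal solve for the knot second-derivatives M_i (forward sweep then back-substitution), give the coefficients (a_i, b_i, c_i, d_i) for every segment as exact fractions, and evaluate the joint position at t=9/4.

  seg 0: a=-4 b=4093/1074 c=0 d=-1229/9666
  seg 1: a=4 b=203/537 c=-1229/1074 d=1133/9666
  seg 2: a=-2 b=-3569/1074 c=-16/179 d=403/537
  seg 3: a=-3 b=5719/1074 c=790/179 d=-2941/1074
  seg 4: a=4 b=3188/537 c=-1361/358 d=1361/3222
S(9/4) = 71633/22912

Δ: Δ0=8/3, Δ1=-2, Δ2=-1/2, Δ3=7, Δ4=-5/3
row 1: diag=12, rhs=-28; c'=1/4, d'=-7/3
row 2: denom=10−3·1/4=37/4; d'=(9−3·-7/3)/(37/4)=64/37
row 3: denom=6−2·8/37=206/37; d'=(45−2·64/37)/(206/37)=1537/206
row 4: denom=8−1·37/206=1611/206; d'=(-52−1·1537/206)/(1611/206)=-1361/179
back: M4=-1361/179
back: M3=1537/206−37/206·-1361/179=1580/179
back: M2=64/37−8/37·1580/179=-32/179
back: M1=-7/3−1/4·-32/179=-1229/537
M: M0=0, M1=-1229/537, M2=-32/179, M3=1580/179, M4=-1361/179, M5=0
seg 0: a=-4, c=M0/2=0, d=(M1−M0)/(6·3)=-1229/9666, b=Δ0−h0·(2M0+M1)/6=4093/1074
seg 1: a=4, c=M1/2=-1229/1074, d=(M2−M1)/(6·3)=1133/9666, b=Δ1−h1·(2M1+M2)/6=203/537
seg 2: a=-2, c=M2/2=-16/179, d=(M3−M2)/(6·2)=403/537, b=Δ2−h2·(2M2+M3)/6=-3569/1074
seg 3: a=-3, c=M3/2=790/179, d=(M4−M3)/(6·1)=-2941/1074, b=Δ3−h3·(2M3+M4)/6=5719/1074
seg 4: a=4, c=M4/2=-1361/358, d=(M5−M4)/(6·3)=1361/3222, b=Δ4−h4·(2M4+M5)/6=3188/537
t_q=9/4 → seg 0, τ=9/4; S=-4+4093/1074·τ+0·τ²+-1229/9666·τ³=71633/22912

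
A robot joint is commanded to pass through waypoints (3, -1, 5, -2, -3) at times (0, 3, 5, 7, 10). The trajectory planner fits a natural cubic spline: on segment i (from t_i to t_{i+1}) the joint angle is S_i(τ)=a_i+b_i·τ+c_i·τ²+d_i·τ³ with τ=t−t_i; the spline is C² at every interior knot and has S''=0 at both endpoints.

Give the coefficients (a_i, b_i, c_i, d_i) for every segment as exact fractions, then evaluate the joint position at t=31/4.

Δ: Δ0=-4/3, Δ1=3, Δ2=-7/2, Δ3=-1/3
row 1: diag=10, rhs=26; c'=1/5, d'=13/5
row 2: denom=8−2·1/5=38/5; d'=(-39−2·13/5)/(38/5)=-221/38
row 3: denom=10−2·5/19=180/19; d'=(19−2·-221/38)/(180/19)=97/30
back: M3=97/30
back: M2=-221/38−5/19·97/30=-20/3
back: M1=13/5−1/5·-20/3=59/15
M: M0=0, M1=59/15, M2=-20/3, M3=97/30, M4=0
seg 0: a=3, c=M0/2=0, d=(M1−M0)/(6·3)=59/270, b=Δ0−h0·(2M0+M1)/6=-33/10
seg 1: a=-1, c=M1/2=59/30, d=(M2−M1)/(6·2)=-53/60, b=Δ1−h1·(2M1+M2)/6=13/5
seg 2: a=5, c=M2/2=-10/3, d=(M3−M2)/(6·2)=33/40, b=Δ2−h2·(2M2+M3)/6=-2/15
seg 3: a=-2, c=M3/2=97/60, d=(M4−M3)/(6·3)=-97/540, b=Δ3−h3·(2M3+M4)/6=-107/30
t_q=31/4 → seg 3, τ=3/4; S=-2+-107/30·τ+97/60·τ²+-97/540·τ³=-4917/1280

  seg 0: a=3 b=-33/10 c=0 d=59/270
  seg 1: a=-1 b=13/5 c=59/30 d=-53/60
  seg 2: a=5 b=-2/15 c=-10/3 d=33/40
  seg 3: a=-2 b=-107/30 c=97/60 d=-97/540
S(31/4) = -4917/1280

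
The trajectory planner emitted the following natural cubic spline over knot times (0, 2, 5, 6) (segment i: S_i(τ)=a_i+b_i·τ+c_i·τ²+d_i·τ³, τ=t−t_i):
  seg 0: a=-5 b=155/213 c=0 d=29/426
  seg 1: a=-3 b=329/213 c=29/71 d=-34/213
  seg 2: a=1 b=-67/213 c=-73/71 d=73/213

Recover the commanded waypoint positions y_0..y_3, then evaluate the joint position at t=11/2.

y_0=-5 y_1=-3 y_2=1 y_3=0
S(11/2) = 357/568

y_0 = S_0(0) = a_0 = -5
y_1 = S_1(0) = a_1 = -3
y_2 = S_2(0) = a_2 = 1
y_3 = S_2(1) = 0
t_q=11/2 is in segment 2 (τ=1/2); S_2(τ)=357/568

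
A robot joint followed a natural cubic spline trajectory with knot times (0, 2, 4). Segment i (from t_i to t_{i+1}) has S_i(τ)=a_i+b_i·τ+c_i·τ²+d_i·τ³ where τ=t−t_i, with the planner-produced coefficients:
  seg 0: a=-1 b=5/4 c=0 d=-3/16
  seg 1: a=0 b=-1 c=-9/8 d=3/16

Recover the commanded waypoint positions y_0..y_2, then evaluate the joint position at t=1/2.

y_0 = S_0(0) = a_0 = -1
y_1 = S_1(0) = a_1 = 0
y_2 = S_1(2) = -5
t_q=1/2 is in segment 0 (τ=1/2); S_0(τ)=-51/128

y_0=-1 y_1=0 y_2=-5
S(1/2) = -51/128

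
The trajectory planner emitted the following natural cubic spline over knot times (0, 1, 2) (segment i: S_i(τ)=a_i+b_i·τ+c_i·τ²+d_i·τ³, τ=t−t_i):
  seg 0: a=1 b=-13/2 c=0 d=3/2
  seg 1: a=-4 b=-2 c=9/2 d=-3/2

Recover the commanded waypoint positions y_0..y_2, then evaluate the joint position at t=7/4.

y_0 = S_0(0) = a_0 = 1
y_1 = S_1(0) = a_1 = -4
y_2 = S_1(1) = -3
t_q=7/4 is in segment 1 (τ=3/4); S_1(τ)=-461/128

y_0=1 y_1=-4 y_2=-3
S(7/4) = -461/128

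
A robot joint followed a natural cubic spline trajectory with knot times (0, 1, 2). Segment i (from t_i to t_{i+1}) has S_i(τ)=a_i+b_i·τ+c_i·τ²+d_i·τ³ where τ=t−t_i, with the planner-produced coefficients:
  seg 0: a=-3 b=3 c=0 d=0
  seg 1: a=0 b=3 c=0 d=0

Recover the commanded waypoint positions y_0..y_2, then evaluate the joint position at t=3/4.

y_0 = S_0(0) = a_0 = -3
y_1 = S_1(0) = a_1 = 0
y_2 = S_1(1) = 3
t_q=3/4 is in segment 0 (τ=3/4); S_0(τ)=-3/4

y_0=-3 y_1=0 y_2=3
S(3/4) = -3/4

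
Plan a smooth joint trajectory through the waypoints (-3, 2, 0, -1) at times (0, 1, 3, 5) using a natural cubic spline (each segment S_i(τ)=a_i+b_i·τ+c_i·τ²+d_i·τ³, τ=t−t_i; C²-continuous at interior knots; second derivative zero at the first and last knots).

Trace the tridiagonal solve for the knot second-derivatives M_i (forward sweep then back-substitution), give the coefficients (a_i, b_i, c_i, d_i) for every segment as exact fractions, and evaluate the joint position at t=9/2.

Δ: Δ0=5, Δ1=-1, Δ2=-1/2
row 1: diag=6, rhs=-36; c'=1/3, d'=-6
row 2: denom=8−2·1/3=22/3; d'=(3−2·-6)/(22/3)=45/22
back: M2=45/22
back: M1=-6−1/3·45/22=-147/22
M: M0=0, M1=-147/22, M2=45/22, M3=0
seg 0: a=-3, c=M0/2=0, d=(M1−M0)/(6·1)=-49/44, b=Δ0−h0·(2M0+M1)/6=269/44
seg 1: a=2, c=M1/2=-147/44, d=(M2−M1)/(6·2)=8/11, b=Δ1−h1·(2M1+M2)/6=61/22
seg 2: a=0, c=M2/2=45/44, d=(M3−M2)/(6·2)=-15/88, b=Δ2−h2·(2M2+M3)/6=-41/22
t_q=9/2 → seg 2, τ=3/2; S=0+-41/22·τ+45/44·τ²+-15/88·τ³=-753/704

  seg 0: a=-3 b=269/44 c=0 d=-49/44
  seg 1: a=2 b=61/22 c=-147/44 d=8/11
  seg 2: a=0 b=-41/22 c=45/44 d=-15/88
S(9/2) = -753/704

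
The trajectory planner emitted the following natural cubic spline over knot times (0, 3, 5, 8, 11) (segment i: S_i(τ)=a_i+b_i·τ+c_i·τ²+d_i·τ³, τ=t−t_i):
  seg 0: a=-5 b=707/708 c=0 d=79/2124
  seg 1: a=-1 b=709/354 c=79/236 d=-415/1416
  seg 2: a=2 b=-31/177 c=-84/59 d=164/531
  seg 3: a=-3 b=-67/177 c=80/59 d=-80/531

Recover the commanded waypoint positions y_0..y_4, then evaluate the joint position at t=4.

y_0 = S_0(0) = a_0 = -5
y_1 = S_1(0) = a_1 = -1
y_2 = S_2(0) = a_2 = 2
y_3 = S_3(0) = a_3 = -3
y_4 = S_3(3) = 4
t_q=4 is in segment 1 (τ=1); S_1(τ)=493/472

y_0=-5 y_1=-1 y_2=2 y_3=-3 y_4=4
S(4) = 493/472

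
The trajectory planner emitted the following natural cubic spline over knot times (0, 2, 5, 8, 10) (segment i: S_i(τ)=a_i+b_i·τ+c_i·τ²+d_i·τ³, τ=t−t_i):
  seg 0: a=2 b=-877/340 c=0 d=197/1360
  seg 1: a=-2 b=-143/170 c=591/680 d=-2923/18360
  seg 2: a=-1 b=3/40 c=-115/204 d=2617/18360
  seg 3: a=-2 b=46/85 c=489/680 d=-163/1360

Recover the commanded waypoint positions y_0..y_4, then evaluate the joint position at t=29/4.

y_0 = S_0(0) = a_0 = 2
y_1 = S_1(0) = a_1 = -2
y_2 = S_2(0) = a_2 = -1
y_3 = S_3(0) = a_3 = -2
y_4 = S_3(2) = 1
t_q=29/4 is in segment 2 (τ=9/4); S_2(τ)=-89717/43520

y_0=2 y_1=-2 y_2=-1 y_3=-2 y_4=1
S(29/4) = -89717/43520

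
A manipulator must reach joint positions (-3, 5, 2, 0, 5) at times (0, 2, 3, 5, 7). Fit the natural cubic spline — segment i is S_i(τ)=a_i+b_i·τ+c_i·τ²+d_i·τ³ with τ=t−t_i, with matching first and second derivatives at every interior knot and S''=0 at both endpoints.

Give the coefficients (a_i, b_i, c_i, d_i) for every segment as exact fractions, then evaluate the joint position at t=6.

  seg 0: a=-3 b=829/128 c=0 d=-317/512
  seg 1: a=5 b=-61/64 c=-951/256 d=427/256
  seg 2: a=2 b=-865/256 c=165/128 d=-51/1024
  seg 3: a=0 b=151/128 c=507/512 d=-169/1024
S(6) = 2053/1024

Δ: Δ0=4, Δ1=-3, Δ2=-1, Δ3=5/2
row 1: diag=6, rhs=-42; c'=1/6, d'=-7
row 2: denom=6−1·1/6=35/6; d'=(12−1·-7)/(35/6)=114/35
row 3: denom=8−2·12/35=256/35; d'=(21−2·114/35)/(256/35)=507/256
back: M3=507/256
back: M2=114/35−12/35·507/256=165/64
back: M1=-7−1/6·165/64=-951/128
M: M0=0, M1=-951/128, M2=165/64, M3=507/256, M4=0
seg 0: a=-3, c=M0/2=0, d=(M1−M0)/(6·2)=-317/512, b=Δ0−h0·(2M0+M1)/6=829/128
seg 1: a=5, c=M1/2=-951/256, d=(M2−M1)/(6·1)=427/256, b=Δ1−h1·(2M1+M2)/6=-61/64
seg 2: a=2, c=M2/2=165/128, d=(M3−M2)/(6·2)=-51/1024, b=Δ2−h2·(2M2+M3)/6=-865/256
seg 3: a=0, c=M3/2=507/512, d=(M4−M3)/(6·2)=-169/1024, b=Δ3−h3·(2M3+M4)/6=151/128
t_q=6 → seg 3, τ=1; S=0+151/128·τ+507/512·τ²+-169/1024·τ³=2053/1024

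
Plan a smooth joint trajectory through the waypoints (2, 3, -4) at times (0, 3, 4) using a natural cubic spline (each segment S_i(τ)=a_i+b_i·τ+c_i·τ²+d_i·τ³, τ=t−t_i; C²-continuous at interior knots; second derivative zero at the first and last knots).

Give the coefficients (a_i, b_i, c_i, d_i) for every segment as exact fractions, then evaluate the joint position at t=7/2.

  seg 0: a=2 b=37/12 c=0 d=-11/36
  seg 1: a=3 b=-31/6 c=-11/4 d=11/12
S(7/2) = -5/32

Δ: Δ0=1/3, Δ1=-7
row 1: diag=8, rhs=-44; c'=1/8, d'=-11/2
back: M1=-11/2
M: M0=0, M1=-11/2, M2=0
seg 0: a=2, c=M0/2=0, d=(M1−M0)/(6·3)=-11/36, b=Δ0−h0·(2M0+M1)/6=37/12
seg 1: a=3, c=M1/2=-11/4, d=(M2−M1)/(6·1)=11/12, b=Δ1−h1·(2M1+M2)/6=-31/6
t_q=7/2 → seg 1, τ=1/2; S=3+-31/6·τ+-11/4·τ²+11/12·τ³=-5/32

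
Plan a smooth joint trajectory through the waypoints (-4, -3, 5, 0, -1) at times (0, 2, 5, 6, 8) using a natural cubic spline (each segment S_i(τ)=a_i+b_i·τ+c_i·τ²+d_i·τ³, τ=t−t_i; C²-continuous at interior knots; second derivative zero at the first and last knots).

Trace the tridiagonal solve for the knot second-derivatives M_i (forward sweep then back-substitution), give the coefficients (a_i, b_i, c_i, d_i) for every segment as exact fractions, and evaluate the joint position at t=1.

Δ: Δ0=1/2, Δ1=8/3, Δ2=-5, Δ3=-1/2
row 1: diag=10, rhs=13; c'=3/10, d'=13/10
row 2: denom=8−3·3/10=71/10; d'=(-46−3·13/10)/(71/10)=-499/71
row 3: denom=6−1·10/71=416/71; d'=(27−1·-499/71)/(416/71)=151/26
back: M3=151/26
back: M2=-499/71−10/71·151/26=-102/13
back: M1=13/10−3/10·-102/13=95/26
M: M0=0, M1=95/26, M2=-102/13, M3=151/26, M4=0
seg 0: a=-4, c=M0/2=0, d=(M1−M0)/(6·2)=95/312, b=Δ0−h0·(2M0+M1)/6=-28/39
seg 1: a=-3, c=M1/2=95/52, d=(M2−M1)/(6·3)=-23/36, b=Δ1−h1·(2M1+M2)/6=229/78
seg 2: a=5, c=M2/2=-51/13, d=(M3−M2)/(6·1)=355/156, b=Δ2−h2·(2M2+M3)/6=-523/156
seg 3: a=0, c=M3/2=151/52, d=(M4−M3)/(6·2)=-151/312, b=Δ3−h3·(2M3+M4)/6=-341/78
t_q=1 → seg 0, τ=1; S=-4+-28/39·τ+0·τ²+95/312·τ³=-459/104

  seg 0: a=-4 b=-28/39 c=0 d=95/312
  seg 1: a=-3 b=229/78 c=95/52 d=-23/36
  seg 2: a=5 b=-523/156 c=-51/13 d=355/156
  seg 3: a=0 b=-341/78 c=151/52 d=-151/312
S(1) = -459/104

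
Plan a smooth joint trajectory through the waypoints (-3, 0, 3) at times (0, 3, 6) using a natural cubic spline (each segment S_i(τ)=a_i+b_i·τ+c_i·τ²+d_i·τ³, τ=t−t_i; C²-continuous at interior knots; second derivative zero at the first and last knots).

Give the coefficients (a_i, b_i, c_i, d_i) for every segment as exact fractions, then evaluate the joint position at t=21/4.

  seg 0: a=-3 b=1 c=0 d=0
  seg 1: a=0 b=1 c=0 d=0
S(21/4) = 9/4

Δ: Δ0=1, Δ1=1
row 1: diag=12, rhs=0; c'=1/4, d'=0
back: M1=0
M: M0=0, M1=0, M2=0
seg 0: a=-3, c=M0/2=0, d=(M1−M0)/(6·3)=0, b=Δ0−h0·(2M0+M1)/6=1
seg 1: a=0, c=M1/2=0, d=(M2−M1)/(6·3)=0, b=Δ1−h1·(2M1+M2)/6=1
t_q=21/4 → seg 1, τ=9/4; S=0+1·τ+0·τ²+0·τ³=9/4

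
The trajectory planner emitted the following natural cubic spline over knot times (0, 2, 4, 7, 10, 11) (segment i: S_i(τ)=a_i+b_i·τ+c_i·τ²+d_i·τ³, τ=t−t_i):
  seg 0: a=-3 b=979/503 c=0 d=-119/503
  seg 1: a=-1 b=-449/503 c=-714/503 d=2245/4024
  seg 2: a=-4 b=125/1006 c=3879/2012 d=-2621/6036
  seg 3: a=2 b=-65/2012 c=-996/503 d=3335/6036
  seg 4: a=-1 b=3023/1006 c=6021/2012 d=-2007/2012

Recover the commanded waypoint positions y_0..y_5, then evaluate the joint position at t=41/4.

y_0 = S_0(0) = a_0 = -3
y_1 = S_1(0) = a_1 = -1
y_2 = S_2(0) = a_2 = -4
y_3 = S_3(0) = a_3 = 2
y_4 = S_4(0) = a_4 = -1
y_5 = S_4(1) = 4
t_q=41/4 is in segment 4 (τ=1/4); S_4(τ)=-9955/128768

y_0=-3 y_1=-1 y_2=-4 y_3=2 y_4=-1 y_5=4
S(41/4) = -9955/128768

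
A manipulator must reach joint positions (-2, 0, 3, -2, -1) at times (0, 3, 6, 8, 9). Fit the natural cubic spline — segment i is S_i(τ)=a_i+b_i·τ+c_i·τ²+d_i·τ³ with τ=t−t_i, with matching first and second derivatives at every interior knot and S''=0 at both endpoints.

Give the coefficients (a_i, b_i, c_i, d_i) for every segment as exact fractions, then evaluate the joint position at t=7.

Δ: Δ0=2/3, Δ1=1, Δ2=-5/2, Δ3=1
row 1: diag=12, rhs=2; c'=1/4, d'=1/6
row 2: denom=10−3·1/4=37/4; d'=(-21−3·1/6)/(37/4)=-86/37
row 3: denom=6−2·8/37=206/37; d'=(21−2·-86/37)/(206/37)=949/206
back: M3=949/206
back: M2=-86/37−8/37·949/206=-342/103
back: M1=1/6−1/4·-342/103=308/309
M: M0=0, M1=308/309, M2=-342/103, M3=949/206, M4=0
seg 0: a=-2, c=M0/2=0, d=(M1−M0)/(6·3)=154/2781, b=Δ0−h0·(2M0+M1)/6=52/309
seg 1: a=0, c=M1/2=154/309, d=(M2−M1)/(6·3)=-667/2781, b=Δ1−h1·(2M1+M2)/6=514/309
seg 2: a=3, c=M2/2=-171/103, d=(M3−M2)/(6·2)=1633/2472, b=Δ2−h2·(2M2+M3)/6=-563/309
seg 3: a=-2, c=M3/2=949/412, d=(M4−M3)/(6·1)=-949/1236, b=Δ3−h3·(2M3+M4)/6=-331/618
t_q=7 → seg 2, τ=1; S=3+-563/309·τ+-171/103·τ²+1633/2472·τ³=147/824

  seg 0: a=-2 b=52/309 c=0 d=154/2781
  seg 1: a=0 b=514/309 c=154/309 d=-667/2781
  seg 2: a=3 b=-563/309 c=-171/103 d=1633/2472
  seg 3: a=-2 b=-331/618 c=949/412 d=-949/1236
S(7) = 147/824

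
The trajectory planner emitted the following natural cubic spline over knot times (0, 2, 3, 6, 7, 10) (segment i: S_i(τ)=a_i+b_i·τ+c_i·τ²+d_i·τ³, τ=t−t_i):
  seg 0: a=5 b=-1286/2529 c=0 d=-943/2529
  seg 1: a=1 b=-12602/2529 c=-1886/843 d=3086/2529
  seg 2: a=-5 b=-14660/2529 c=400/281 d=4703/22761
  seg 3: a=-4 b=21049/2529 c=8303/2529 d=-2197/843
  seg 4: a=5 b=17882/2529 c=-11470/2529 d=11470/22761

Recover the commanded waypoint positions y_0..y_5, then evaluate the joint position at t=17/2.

y_0 = S_0(0) = a_0 = 5
y_1 = S_1(0) = a_1 = 1
y_2 = S_2(0) = a_2 = -5
y_3 = S_3(0) = a_3 = -4
y_4 = S_4(0) = a_4 = 5
y_5 = S_4(3) = -1
t_q=17/2 is in segment 4 (τ=3/2); S_4(τ)=7983/1124

y_0=5 y_1=1 y_2=-5 y_3=-4 y_4=5 y_5=-1
S(17/2) = 7983/1124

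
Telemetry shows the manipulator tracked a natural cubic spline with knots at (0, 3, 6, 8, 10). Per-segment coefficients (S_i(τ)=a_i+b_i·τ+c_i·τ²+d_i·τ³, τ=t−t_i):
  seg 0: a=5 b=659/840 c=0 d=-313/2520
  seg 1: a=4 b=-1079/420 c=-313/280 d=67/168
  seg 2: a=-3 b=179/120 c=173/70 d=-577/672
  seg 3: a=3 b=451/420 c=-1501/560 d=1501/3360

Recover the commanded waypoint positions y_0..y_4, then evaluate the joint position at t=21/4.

y_0=5 y_1=4 y_2=-3 y_3=3 y_4=-2
S(21/4) = -51911/17920

y_0 = S_0(0) = a_0 = 5
y_1 = S_1(0) = a_1 = 4
y_2 = S_2(0) = a_2 = -3
y_3 = S_3(0) = a_3 = 3
y_4 = S_3(2) = -2
t_q=21/4 is in segment 1 (τ=9/4); S_1(τ)=-51911/17920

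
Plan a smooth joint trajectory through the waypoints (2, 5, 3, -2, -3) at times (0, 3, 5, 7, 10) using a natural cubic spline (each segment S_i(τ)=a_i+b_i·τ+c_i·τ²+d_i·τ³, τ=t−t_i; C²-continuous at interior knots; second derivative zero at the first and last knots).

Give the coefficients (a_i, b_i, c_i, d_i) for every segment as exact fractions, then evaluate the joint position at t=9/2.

Δ: Δ0=1, Δ1=-1, Δ2=-5/2, Δ3=-1/3
row 1: diag=10, rhs=-12; c'=1/5, d'=-6/5
row 2: denom=8−2·1/5=38/5; d'=(-9−2·-6/5)/(38/5)=-33/38
row 3: denom=10−2·5/19=180/19; d'=(13−2·-33/38)/(180/19)=14/9
back: M3=14/9
back: M2=-33/38−5/19·14/9=-23/18
back: M1=-6/5−1/5·-23/18=-17/18
M: M0=0, M1=-17/18, M2=-23/18, M3=14/9, M4=0
seg 0: a=2, c=M0/2=0, d=(M1−M0)/(6·3)=-17/324, b=Δ0−h0·(2M0+M1)/6=53/36
seg 1: a=5, c=M1/2=-17/36, d=(M2−M1)/(6·2)=-1/36, b=Δ1−h1·(2M1+M2)/6=1/18
seg 2: a=3, c=M2/2=-23/36, d=(M3−M2)/(6·2)=17/72, b=Δ2−h2·(2M2+M3)/6=-13/6
seg 3: a=-2, c=M3/2=7/9, d=(M4−M3)/(6·3)=-7/81, b=Δ3−h3·(2M3+M4)/6=-17/9
t_q=9/2 → seg 1, τ=3/2; S=5+1/18·τ+-17/36·τ²+-1/36·τ³=377/96

  seg 0: a=2 b=53/36 c=0 d=-17/324
  seg 1: a=5 b=1/18 c=-17/36 d=-1/36
  seg 2: a=3 b=-13/6 c=-23/36 d=17/72
  seg 3: a=-2 b=-17/9 c=7/9 d=-7/81
S(9/2) = 377/96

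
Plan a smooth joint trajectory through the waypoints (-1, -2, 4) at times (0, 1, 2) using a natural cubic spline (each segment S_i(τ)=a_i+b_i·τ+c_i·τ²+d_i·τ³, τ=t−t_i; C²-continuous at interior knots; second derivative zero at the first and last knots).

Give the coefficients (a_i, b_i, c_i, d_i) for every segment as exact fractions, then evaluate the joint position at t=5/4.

  seg 0: a=-1 b=-11/4 c=0 d=7/4
  seg 1: a=-2 b=5/2 c=21/4 d=-7/4
S(5/4) = -275/256

Δ: Δ0=-1, Δ1=6
row 1: diag=4, rhs=42; c'=1/4, d'=21/2
back: M1=21/2
M: M0=0, M1=21/2, M2=0
seg 0: a=-1, c=M0/2=0, d=(M1−M0)/(6·1)=7/4, b=Δ0−h0·(2M0+M1)/6=-11/4
seg 1: a=-2, c=M1/2=21/4, d=(M2−M1)/(6·1)=-7/4, b=Δ1−h1·(2M1+M2)/6=5/2
t_q=5/4 → seg 1, τ=1/4; S=-2+5/2·τ+21/4·τ²+-7/4·τ³=-275/256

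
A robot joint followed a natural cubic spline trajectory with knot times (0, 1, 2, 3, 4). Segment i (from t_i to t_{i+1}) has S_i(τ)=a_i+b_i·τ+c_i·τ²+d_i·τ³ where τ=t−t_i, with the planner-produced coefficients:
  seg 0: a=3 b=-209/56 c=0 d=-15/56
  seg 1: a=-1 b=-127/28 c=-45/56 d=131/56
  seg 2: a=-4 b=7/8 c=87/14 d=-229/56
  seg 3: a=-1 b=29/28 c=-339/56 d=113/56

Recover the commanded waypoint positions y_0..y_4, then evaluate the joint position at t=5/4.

y_0=3 y_1=-1 y_2=-4 y_3=-1 y_4=-4
S(5/4) = -7697/3584

y_0 = S_0(0) = a_0 = 3
y_1 = S_1(0) = a_1 = -1
y_2 = S_2(0) = a_2 = -4
y_3 = S_3(0) = a_3 = -1
y_4 = S_3(1) = -4
t_q=5/4 is in segment 1 (τ=1/4); S_1(τ)=-7697/3584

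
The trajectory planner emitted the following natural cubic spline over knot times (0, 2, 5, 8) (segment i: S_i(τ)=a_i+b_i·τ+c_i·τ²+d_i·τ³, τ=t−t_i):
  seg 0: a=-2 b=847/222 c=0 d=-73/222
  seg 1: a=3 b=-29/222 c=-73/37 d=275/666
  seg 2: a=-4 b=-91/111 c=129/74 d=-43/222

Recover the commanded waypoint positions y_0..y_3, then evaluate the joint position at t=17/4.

y_0 = S_0(0) = a_0 = -2
y_1 = S_1(0) = a_1 = 3
y_2 = S_2(0) = a_2 = -4
y_3 = S_2(3) = 4
t_q=17/4 is in segment 1 (τ=9/4); S_1(τ)=-12213/4736

y_0=-2 y_1=3 y_2=-4 y_3=4
S(17/4) = -12213/4736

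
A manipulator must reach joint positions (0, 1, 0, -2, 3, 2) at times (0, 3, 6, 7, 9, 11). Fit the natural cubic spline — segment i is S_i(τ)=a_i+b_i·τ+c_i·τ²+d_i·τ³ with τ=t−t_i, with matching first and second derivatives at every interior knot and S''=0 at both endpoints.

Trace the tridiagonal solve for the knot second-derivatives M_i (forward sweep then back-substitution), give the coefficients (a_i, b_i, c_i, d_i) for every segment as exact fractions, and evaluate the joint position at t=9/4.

Δ: Δ0=1/3, Δ1=-1/3, Δ2=-2, Δ3=5/2, Δ4=-1/2
row 1: diag=12, rhs=-4; c'=1/4, d'=-1/3
row 2: denom=8−3·1/4=29/4; d'=(-10−3·-1/3)/(29/4)=-36/29
row 3: denom=6−1·4/29=170/29; d'=(27−1·-36/29)/(170/29)=819/170
row 4: denom=8−2·29/85=622/85; d'=(-18−2·819/170)/(622/85)=-2349/622
back: M4=-2349/622
back: M3=819/170−29/85·-2349/622=1899/311
back: M2=-36/29−4/29·1899/311=-648/311
back: M1=-1/3−1/4·-648/311=175/933
M: M0=0, M1=175/933, M2=-648/311, M3=1899/311, M4=-2349/622, M5=0
seg 0: a=0, c=M0/2=0, d=(M1−M0)/(6·3)=175/16794, b=Δ0−h0·(2M0+M1)/6=149/622
seg 1: a=1, c=M1/2=175/1866, d=(M2−M1)/(6·3)=-2119/16794, b=Δ1−h1·(2M1+M2)/6=162/311
seg 2: a=0, c=M2/2=-324/311, d=(M3−M2)/(6·1)=849/622, b=Δ2−h2·(2M2+M3)/6=-1445/622
seg 3: a=-2, c=M3/2=1899/622, d=(M4−M3)/(6·2)=-2049/2488, b=Δ3−h3·(2M3+M4)/6=-97/311
seg 4: a=3, c=M4/2=-2349/1244, d=(M5−M4)/(6·2)=783/2488, b=Δ4−h4·(2M4+M5)/6=1255/622
t_q=9/4 → seg 0, τ=9/4; S=0+149/622·τ+0·τ²+175/16794·τ³=26181/39808

  seg 0: a=0 b=149/622 c=0 d=175/16794
  seg 1: a=1 b=162/311 c=175/1866 d=-2119/16794
  seg 2: a=0 b=-1445/622 c=-324/311 d=849/622
  seg 3: a=-2 b=-97/311 c=1899/622 d=-2049/2488
  seg 4: a=3 b=1255/622 c=-2349/1244 d=783/2488
S(9/4) = 26181/39808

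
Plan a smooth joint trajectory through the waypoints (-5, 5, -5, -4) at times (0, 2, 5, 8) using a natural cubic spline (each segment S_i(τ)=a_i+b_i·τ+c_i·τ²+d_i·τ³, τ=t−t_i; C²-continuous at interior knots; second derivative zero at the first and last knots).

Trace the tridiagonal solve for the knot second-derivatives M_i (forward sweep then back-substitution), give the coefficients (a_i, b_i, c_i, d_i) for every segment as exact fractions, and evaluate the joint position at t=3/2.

  seg 0: a=-5 b=7 c=0 d=-1/2
  seg 1: a=5 b=1 c=-3 d=14/27
  seg 2: a=-5 b=-3 c=5/3 d=-5/27
S(3/2) = 61/16

Δ: Δ0=5, Δ1=-10/3, Δ2=1/3
row 1: diag=10, rhs=-50; c'=3/10, d'=-5
row 2: denom=12−3·3/10=111/10; d'=(22−3·-5)/(111/10)=10/3
back: M2=10/3
back: M1=-5−3/10·10/3=-6
M: M0=0, M1=-6, M2=10/3, M3=0
seg 0: a=-5, c=M0/2=0, d=(M1−M0)/(6·2)=-1/2, b=Δ0−h0·(2M0+M1)/6=7
seg 1: a=5, c=M1/2=-3, d=(M2−M1)/(6·3)=14/27, b=Δ1−h1·(2M1+M2)/6=1
seg 2: a=-5, c=M2/2=5/3, d=(M3−M2)/(6·3)=-5/27, b=Δ2−h2·(2M2+M3)/6=-3
t_q=3/2 → seg 0, τ=3/2; S=-5+7·τ+0·τ²+-1/2·τ³=61/16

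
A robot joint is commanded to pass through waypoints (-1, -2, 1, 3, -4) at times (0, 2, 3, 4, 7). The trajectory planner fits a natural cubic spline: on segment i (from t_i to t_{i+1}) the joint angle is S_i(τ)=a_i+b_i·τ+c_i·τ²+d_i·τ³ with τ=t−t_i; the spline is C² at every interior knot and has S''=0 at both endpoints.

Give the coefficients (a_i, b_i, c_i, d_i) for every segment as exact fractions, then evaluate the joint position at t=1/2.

Δ: Δ0=-1/2, Δ1=3, Δ2=2, Δ3=-7/3
row 1: diag=6, rhs=21; c'=1/6, d'=7/2
row 2: denom=4−1·1/6=23/6; d'=(-6−1·7/2)/(23/6)=-57/23
row 3: denom=8−1·6/23=178/23; d'=(-26−1·-57/23)/(178/23)=-541/178
back: M3=-541/178
back: M2=-57/23−6/23·-541/178=-150/89
back: M1=7/2−1/6·-150/89=673/178
M: M0=0, M1=673/178, M2=-150/89, M3=-541/178, M4=0
seg 0: a=-1, c=M0/2=0, d=(M1−M0)/(6·2)=673/2136, b=Δ0−h0·(2M0+M1)/6=-470/267
seg 1: a=-2, c=M1/2=673/356, d=(M2−M1)/(6·1)=-973/1068, b=Δ1−h1·(2M1+M2)/6=1079/534
seg 2: a=1, c=M2/2=-75/89, d=(M3−M2)/(6·1)=-241/1068, b=Δ2−h2·(2M2+M3)/6=3277/1068
seg 3: a=3, c=M3/2=-541/356, d=(M4−M3)/(6·3)=541/3204, b=Δ3−h3·(2M3+M4)/6=377/534
t_q=1/2 → seg 0, τ=1/2; S=-1+-470/267·τ+0·τ²+673/2136·τ³=-10485/5696

  seg 0: a=-1 b=-470/267 c=0 d=673/2136
  seg 1: a=-2 b=1079/534 c=673/356 d=-973/1068
  seg 2: a=1 b=3277/1068 c=-75/89 d=-241/1068
  seg 3: a=3 b=377/534 c=-541/356 d=541/3204
S(1/2) = -10485/5696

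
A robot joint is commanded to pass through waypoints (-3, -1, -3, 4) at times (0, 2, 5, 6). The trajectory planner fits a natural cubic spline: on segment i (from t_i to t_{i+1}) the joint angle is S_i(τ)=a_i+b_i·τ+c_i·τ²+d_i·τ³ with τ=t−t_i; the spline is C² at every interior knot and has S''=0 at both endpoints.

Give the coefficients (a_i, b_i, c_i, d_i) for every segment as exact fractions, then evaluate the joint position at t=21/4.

  seg 0: a=-3 b=431/213 c=0 d=-109/426
  seg 1: a=-1 b=-223/213 c=-109/71 d=118/213
  seg 2: a=-3 b=1001/213 c=245/71 d=-245/213
S(21/4) = -7395/4544

Δ: Δ0=1, Δ1=-2/3, Δ2=7
row 1: diag=10, rhs=-10; c'=3/10, d'=-1
row 2: denom=8−3·3/10=71/10; d'=(46−3·-1)/(71/10)=490/71
back: M2=490/71
back: M1=-1−3/10·490/71=-218/71
M: M0=0, M1=-218/71, M2=490/71, M3=0
seg 0: a=-3, c=M0/2=0, d=(M1−M0)/(6·2)=-109/426, b=Δ0−h0·(2M0+M1)/6=431/213
seg 1: a=-1, c=M1/2=-109/71, d=(M2−M1)/(6·3)=118/213, b=Δ1−h1·(2M1+M2)/6=-223/213
seg 2: a=-3, c=M2/2=245/71, d=(M3−M2)/(6·1)=-245/213, b=Δ2−h2·(2M2+M3)/6=1001/213
t_q=21/4 → seg 2, τ=1/4; S=-3+1001/213·τ+245/71·τ²+-245/213·τ³=-7395/4544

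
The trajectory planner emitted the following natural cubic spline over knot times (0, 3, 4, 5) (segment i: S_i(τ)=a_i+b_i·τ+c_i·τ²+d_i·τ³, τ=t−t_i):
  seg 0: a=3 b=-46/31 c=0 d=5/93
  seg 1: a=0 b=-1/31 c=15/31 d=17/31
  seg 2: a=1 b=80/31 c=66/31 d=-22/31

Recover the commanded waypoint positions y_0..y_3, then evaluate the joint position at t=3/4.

y_0=3 y_1=0 y_2=1 y_3=5
S(3/4) = 3789/1984

y_0 = S_0(0) = a_0 = 3
y_1 = S_1(0) = a_1 = 0
y_2 = S_2(0) = a_2 = 1
y_3 = S_2(1) = 5
t_q=3/4 is in segment 0 (τ=3/4); S_0(τ)=3789/1984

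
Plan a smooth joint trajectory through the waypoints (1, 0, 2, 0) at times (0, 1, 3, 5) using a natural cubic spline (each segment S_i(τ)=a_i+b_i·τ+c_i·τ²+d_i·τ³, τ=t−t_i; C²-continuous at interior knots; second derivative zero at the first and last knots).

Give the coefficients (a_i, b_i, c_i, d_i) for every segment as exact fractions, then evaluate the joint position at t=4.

  seg 0: a=1 b=-16/11 c=0 d=5/11
  seg 1: a=0 b=-1/11 c=15/11 d=-9/22
  seg 2: a=2 b=5/11 c=-12/11 d=2/11
S(4) = 17/11

Δ: Δ0=-1, Δ1=1, Δ2=-1
row 1: diag=6, rhs=12; c'=1/3, d'=2
row 2: denom=8−2·1/3=22/3; d'=(-12−2·2)/(22/3)=-24/11
back: M2=-24/11
back: M1=2−1/3·-24/11=30/11
M: M0=0, M1=30/11, M2=-24/11, M3=0
seg 0: a=1, c=M0/2=0, d=(M1−M0)/(6·1)=5/11, b=Δ0−h0·(2M0+M1)/6=-16/11
seg 1: a=0, c=M1/2=15/11, d=(M2−M1)/(6·2)=-9/22, b=Δ1−h1·(2M1+M2)/6=-1/11
seg 2: a=2, c=M2/2=-12/11, d=(M3−M2)/(6·2)=2/11, b=Δ2−h2·(2M2+M3)/6=5/11
t_q=4 → seg 2, τ=1; S=2+5/11·τ+-12/11·τ²+2/11·τ³=17/11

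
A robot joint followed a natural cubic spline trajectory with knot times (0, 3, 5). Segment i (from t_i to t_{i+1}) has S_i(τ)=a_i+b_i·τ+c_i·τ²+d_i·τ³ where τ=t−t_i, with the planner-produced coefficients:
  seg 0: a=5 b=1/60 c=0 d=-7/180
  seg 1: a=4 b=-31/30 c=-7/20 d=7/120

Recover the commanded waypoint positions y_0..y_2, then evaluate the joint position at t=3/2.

y_0 = S_0(0) = a_0 = 5
y_1 = S_1(0) = a_1 = 4
y_2 = S_1(2) = 1
t_q=3/2 is in segment 0 (τ=3/2); S_0(τ)=783/160

y_0=5 y_1=4 y_2=1
S(3/2) = 783/160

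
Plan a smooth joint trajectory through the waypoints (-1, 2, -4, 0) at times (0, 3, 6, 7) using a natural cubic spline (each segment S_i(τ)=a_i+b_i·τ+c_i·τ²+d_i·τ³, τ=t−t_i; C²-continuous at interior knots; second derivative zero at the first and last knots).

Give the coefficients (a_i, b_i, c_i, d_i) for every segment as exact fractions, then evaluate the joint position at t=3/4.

  seg 0: a=-1 b=71/29 c=0 d=-14/87
  seg 1: a=2 b=-55/29 c=-42/29 d=41/87
  seg 2: a=-4 b=62/29 c=81/29 d=-27/29
S(3/4) = 713/928

Δ: Δ0=1, Δ1=-2, Δ2=4
row 1: diag=12, rhs=-18; c'=1/4, d'=-3/2
row 2: denom=8−3·1/4=29/4; d'=(36−3·-3/2)/(29/4)=162/29
back: M2=162/29
back: M1=-3/2−1/4·162/29=-84/29
M: M0=0, M1=-84/29, M2=162/29, M3=0
seg 0: a=-1, c=M0/2=0, d=(M1−M0)/(6·3)=-14/87, b=Δ0−h0·(2M0+M1)/6=71/29
seg 1: a=2, c=M1/2=-42/29, d=(M2−M1)/(6·3)=41/87, b=Δ1−h1·(2M1+M2)/6=-55/29
seg 2: a=-4, c=M2/2=81/29, d=(M3−M2)/(6·1)=-27/29, b=Δ2−h2·(2M2+M3)/6=62/29
t_q=3/4 → seg 0, τ=3/4; S=-1+71/29·τ+0·τ²+-14/87·τ³=713/928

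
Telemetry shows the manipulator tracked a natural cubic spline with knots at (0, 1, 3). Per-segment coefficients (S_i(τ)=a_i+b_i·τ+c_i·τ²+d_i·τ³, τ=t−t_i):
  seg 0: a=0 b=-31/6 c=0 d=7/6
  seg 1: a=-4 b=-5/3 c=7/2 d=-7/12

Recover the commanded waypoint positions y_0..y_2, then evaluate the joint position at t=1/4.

y_0=0 y_1=-4 y_2=2
S(1/4) = -163/128

y_0 = S_0(0) = a_0 = 0
y_1 = S_1(0) = a_1 = -4
y_2 = S_1(2) = 2
t_q=1/4 is in segment 0 (τ=1/4); S_0(τ)=-163/128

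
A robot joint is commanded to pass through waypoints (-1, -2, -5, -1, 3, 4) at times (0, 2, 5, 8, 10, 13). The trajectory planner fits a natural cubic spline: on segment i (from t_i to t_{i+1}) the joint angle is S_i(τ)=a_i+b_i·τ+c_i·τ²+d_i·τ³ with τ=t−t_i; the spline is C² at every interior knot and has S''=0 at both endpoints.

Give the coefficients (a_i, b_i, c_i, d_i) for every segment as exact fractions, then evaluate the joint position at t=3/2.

  seg 0: a=-1 b=-221/813 c=0 d=-371/6504
  seg 1: a=-2 b=-1555/1626 c=-371/1084 d=3197/29268
  seg 2: a=-5 b=-197/3252 c=521/813 d=-191/3252
  seg 3: a=-1 b=3575/1626 c=365/3252 d=-86/813
  seg 4: a=3 b=747/542 c=-1699/3252 d=1699/29268
S(3/2) = -27755/17344

Δ: Δ0=-1/2, Δ1=-1, Δ2=4/3, Δ3=2, Δ4=1/3
row 1: diag=10, rhs=-3; c'=3/10, d'=-3/10
row 2: denom=12−3·3/10=111/10; d'=(14−3·-3/10)/(111/10)=149/111
row 3: denom=10−3·10/37=340/37; d'=(4−3·149/111)/(340/37)=-1/340
row 4: denom=10−2·37/170=813/85; d'=(-10−2·-1/340)/(813/85)=-1699/1626
back: M4=-1699/1626
back: M3=-1/340−37/170·-1699/1626=365/1626
back: M2=149/111−10/37·365/1626=1042/813
back: M1=-3/10−3/10·1042/813=-371/542
M: M0=0, M1=-371/542, M2=1042/813, M3=365/1626, M4=-1699/1626, M5=0
seg 0: a=-1, c=M0/2=0, d=(M1−M0)/(6·2)=-371/6504, b=Δ0−h0·(2M0+M1)/6=-221/813
seg 1: a=-2, c=M1/2=-371/1084, d=(M2−M1)/(6·3)=3197/29268, b=Δ1−h1·(2M1+M2)/6=-1555/1626
seg 2: a=-5, c=M2/2=521/813, d=(M3−M2)/(6·3)=-191/3252, b=Δ2−h2·(2M2+M3)/6=-197/3252
seg 3: a=-1, c=M3/2=365/3252, d=(M4−M3)/(6·2)=-86/813, b=Δ3−h3·(2M3+M4)/6=3575/1626
seg 4: a=3, c=M4/2=-1699/3252, d=(M5−M4)/(6·3)=1699/29268, b=Δ4−h4·(2M4+M5)/6=747/542
t_q=3/2 → seg 0, τ=3/2; S=-1+-221/813·τ+0·τ²+-371/6504·τ³=-27755/17344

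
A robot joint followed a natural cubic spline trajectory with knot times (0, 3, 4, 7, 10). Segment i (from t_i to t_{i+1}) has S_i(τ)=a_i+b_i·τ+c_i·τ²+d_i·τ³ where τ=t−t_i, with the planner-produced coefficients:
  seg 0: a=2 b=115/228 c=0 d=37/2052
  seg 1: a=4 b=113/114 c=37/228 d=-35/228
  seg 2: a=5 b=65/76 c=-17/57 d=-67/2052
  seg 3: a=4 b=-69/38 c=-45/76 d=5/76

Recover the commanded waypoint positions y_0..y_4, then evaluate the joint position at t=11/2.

y_0 = S_0(0) = a_0 = 2
y_1 = S_1(0) = a_1 = 4
y_2 = S_2(0) = a_2 = 5
y_3 = S_3(0) = a_3 = 4
y_4 = S_3(3) = -5
t_q=11/2 is in segment 2 (τ=3/2); S_2(τ)=3345/608

y_0=2 y_1=4 y_2=5 y_3=4 y_4=-5
S(11/2) = 3345/608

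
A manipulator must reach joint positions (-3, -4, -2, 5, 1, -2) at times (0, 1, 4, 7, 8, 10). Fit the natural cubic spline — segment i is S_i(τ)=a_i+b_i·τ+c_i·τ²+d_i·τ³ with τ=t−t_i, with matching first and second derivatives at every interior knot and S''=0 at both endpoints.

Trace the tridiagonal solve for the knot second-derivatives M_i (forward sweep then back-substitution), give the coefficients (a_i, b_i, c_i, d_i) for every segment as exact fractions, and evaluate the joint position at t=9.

Δ: Δ0=-1, Δ1=2/3, Δ2=7/3, Δ3=-4, Δ4=-3/2
row 1: diag=8, rhs=10; c'=3/8, d'=5/4
row 2: denom=12−3·3/8=87/8; d'=(10−3·5/4)/(87/8)=50/87
row 3: denom=8−3·8/29=208/29; d'=(-38−3·50/87)/(208/29)=-72/13
row 4: denom=6−1·29/208=1219/208; d'=(15−1·-72/13)/(1219/208)=4272/1219
back: M4=4272/1219
back: M3=-72/13−29/208·4272/1219=-7347/1219
back: M2=50/87−8/29·-7347/1219=8182/3657
back: M1=5/4−3/8·8182/3657=501/1219
M: M0=0, M1=501/1219, M2=8182/3657, M3=-7347/1219, M4=4272/1219, M5=0
seg 0: a=-3, c=M0/2=0, d=(M1−M0)/(6·1)=167/2438, b=Δ0−h0·(2M0+M1)/6=-2605/2438
seg 1: a=-4, c=M1/2=501/2438, d=(M2−M1)/(6·3)=6679/65826, b=Δ1−h1·(2M1+M2)/6=-1052/1219
seg 2: a=-2, c=M2/2=4091/3657, d=(M3−M2)/(6·3)=-30223/65826, b=Δ2−h2·(2M2+M3)/6=7581/2438
seg 3: a=5, c=M3/2=-7347/2438, d=(M4−M3)/(6·1)=3873/2438, b=Δ3−h3·(2M3+M4)/6=-3139/1219
seg 4: a=1, c=M4/2=2136/1219, d=(M5−M4)/(6·2)=-356/1219, b=Δ4−h4·(2M4+M5)/6=-9353/2438
t_q=9 → seg 4, τ=1; S=1+-9353/2438·τ+2136/1219·τ²+-356/1219·τ³=-3355/2438

  seg 0: a=-3 b=-2605/2438 c=0 d=167/2438
  seg 1: a=-4 b=-1052/1219 c=501/2438 d=6679/65826
  seg 2: a=-2 b=7581/2438 c=4091/3657 d=-30223/65826
  seg 3: a=5 b=-3139/1219 c=-7347/2438 d=3873/2438
  seg 4: a=1 b=-9353/2438 c=2136/1219 d=-356/1219
S(9) = -3355/2438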